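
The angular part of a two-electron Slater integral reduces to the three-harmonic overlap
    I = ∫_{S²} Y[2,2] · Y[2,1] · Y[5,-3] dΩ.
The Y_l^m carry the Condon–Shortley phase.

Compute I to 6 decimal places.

0.000000

|2−2|≤5≤2+2 violated ⇒ I = 0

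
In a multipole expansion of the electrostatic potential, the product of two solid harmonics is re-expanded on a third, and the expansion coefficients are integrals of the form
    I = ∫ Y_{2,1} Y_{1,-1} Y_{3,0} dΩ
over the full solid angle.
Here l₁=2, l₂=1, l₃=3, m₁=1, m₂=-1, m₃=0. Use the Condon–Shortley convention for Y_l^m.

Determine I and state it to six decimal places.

0.143048

Checks pass: Σm=0; 6 even; l₃=3∈[1,3].
(2·2+1)(2·1+1)(2·3+1) = 105
Δ: 0! 4! 2! / 7! → 1/105
sum: t=0:+1/4 = 1/4
3j²(2 1 3; 0 0 0) = Δ·Π!·Σ² = 3/35  (sign -1)
sum: t=0:+1/12 = 1/12
3j²(2 1 3; 1 -1 0) = Δ·Π!·Σ² = 1/35  (sign -1)
combine: 4πI² = 105·3/35·1/35 = 9/35
take √, sign +1: I = 0.14304817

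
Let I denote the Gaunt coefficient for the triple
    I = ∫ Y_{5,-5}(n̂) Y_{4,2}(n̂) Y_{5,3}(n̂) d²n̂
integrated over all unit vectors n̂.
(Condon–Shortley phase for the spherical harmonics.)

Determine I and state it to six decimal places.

Checks pass: Σm=0; 14 even; l₃=5∈[1,9].
(2·5+1)(2·4+1)(2·5+1) = 1089
Δ: 4! 6! 4! / 15! → 1/3153150
sum: t=0:+1/69120 t=1:−1/1728 t=2:+1/576 t=3:−1/1728 t=4:+1/69120 = 7/11520
3j²(5 4 5; 0 0 0) = Δ·Π!·Σ² = 2/143  (sign -1)
sum: t=4:+1/69120 = 1/69120
3j²(5 4 5; -5 2 3) = Δ·Π!·Σ² = 4/143  (sign +1)
combine: 4πI² = 1089·2/143·4/143 = 72/169
take √, sign -1: I = -0.18412721

-0.184127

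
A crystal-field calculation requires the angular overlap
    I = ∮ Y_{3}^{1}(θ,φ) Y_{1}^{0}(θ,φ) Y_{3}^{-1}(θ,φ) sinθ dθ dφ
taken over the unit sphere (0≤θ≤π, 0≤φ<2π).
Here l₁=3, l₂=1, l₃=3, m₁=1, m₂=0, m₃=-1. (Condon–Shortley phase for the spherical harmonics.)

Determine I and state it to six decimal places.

0.000000

Σlᵢ=7 odd — θ-integrand is odd under cosθ→−cosθ; I=0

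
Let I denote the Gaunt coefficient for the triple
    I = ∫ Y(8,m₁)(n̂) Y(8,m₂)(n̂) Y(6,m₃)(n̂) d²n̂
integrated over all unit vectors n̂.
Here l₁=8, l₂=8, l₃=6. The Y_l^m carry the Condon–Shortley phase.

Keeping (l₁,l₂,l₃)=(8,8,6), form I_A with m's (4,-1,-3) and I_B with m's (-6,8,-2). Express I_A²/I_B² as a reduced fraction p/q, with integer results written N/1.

l's match ⇒ only the (l;m) 3-j factors differ between A and B.
A: triangle coeff Δ(8,8,6) = 1/13742520792; Σ_t [1,4]: t=1:−1/9405849600 t=2:+1/464486400 t=3:−1/174182400 t=4:+1/447897600 = -11/7524679680; (3j)²=1375/193154 [(8 8 6; 4 -1 -3)], sign=+1
B: triangle coeff Δ(8,8,6) = 1/13742520792; Σ_t [10,10]: t=10:+1/125411328000 = 1/125411328000; (3j)²=364/22287 [(8 8 6; -6 8 -2)], sign=+1
I_A²/I_B² = (1375/193154)/(364/22287) = 4125/9464

4125/9464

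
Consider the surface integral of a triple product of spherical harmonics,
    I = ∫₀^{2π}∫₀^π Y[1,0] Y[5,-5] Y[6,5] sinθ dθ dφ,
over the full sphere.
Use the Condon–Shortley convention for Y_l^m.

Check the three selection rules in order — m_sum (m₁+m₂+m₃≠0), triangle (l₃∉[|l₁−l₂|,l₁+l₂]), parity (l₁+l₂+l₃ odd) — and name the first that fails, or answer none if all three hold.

Σmᵢ = 0  ✓
l₃∈[|l₁−l₂|,l₁+l₂]=[4,6], have l₃=6  ✓
Σlᵢ = 12 ⇒ even  ✓

none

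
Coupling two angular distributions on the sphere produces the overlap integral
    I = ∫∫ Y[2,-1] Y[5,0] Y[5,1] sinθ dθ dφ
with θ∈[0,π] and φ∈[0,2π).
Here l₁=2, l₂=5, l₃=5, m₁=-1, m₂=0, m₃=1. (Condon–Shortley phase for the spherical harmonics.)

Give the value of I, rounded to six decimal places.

m-sum 0 ✓  L=12 even ✓  3≤5≤7 ✓
Π(2lᵢ+1) = 5×11×11 = 605
triangle coeff Δ(2,5,5) = 1/38610
Σ_t [0,2]: t=0:+1/2880 t=1:−1/576 t=2:+1/2880 = -1/960
(3j)²=10/429 [(2 5 5; 0 0 0)], sign=+1
Σ_t [1,2]: t=1:−1/1152 t=2:+1/1440 = -1/5760
(3j)²=1/858 [(2 5 5; -1 0 1)], sign=-1
⇒ 4πI² = 25/1521
I = (-1)√(25/1521/(4π)) = -0.03616600

-0.036166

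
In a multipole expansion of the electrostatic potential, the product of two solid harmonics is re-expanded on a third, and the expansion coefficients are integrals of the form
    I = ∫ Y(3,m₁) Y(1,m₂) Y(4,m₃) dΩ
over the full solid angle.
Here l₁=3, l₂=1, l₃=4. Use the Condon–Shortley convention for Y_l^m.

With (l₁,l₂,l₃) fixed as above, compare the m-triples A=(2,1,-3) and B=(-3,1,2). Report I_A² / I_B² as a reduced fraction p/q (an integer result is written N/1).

l's match ⇒ only the (l;m) 3-j factors differ between A and B.
A: triangle coeff Δ(3,1,4) = 1/252; Σ_t [0,0]: t=0:+1/240 = 1/240; (3j)²=1/12 [(3 1 4; 2 1 -3)], sign=-1
B: triangle coeff Δ(3,1,4) = 1/252; Σ_t [0,0]: t=0:+1/1440 = 1/1440; (3j)²=1/252 [(3 1 4; -3 1 2)], sign=+1
I_A²/I_B² = (1/12)/(1/252) = 21/1

21/1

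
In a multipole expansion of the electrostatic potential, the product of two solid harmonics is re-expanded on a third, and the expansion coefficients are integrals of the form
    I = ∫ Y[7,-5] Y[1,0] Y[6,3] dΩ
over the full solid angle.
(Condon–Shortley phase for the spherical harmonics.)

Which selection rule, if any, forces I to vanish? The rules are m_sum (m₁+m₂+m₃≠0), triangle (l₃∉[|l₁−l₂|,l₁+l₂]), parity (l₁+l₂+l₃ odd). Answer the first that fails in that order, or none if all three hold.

azimuthal sum: -5 + 0 + 3 = -2  ✗
6 ≤ 6 ≤ 8 (triangle on l)
L = 7 + 1 + 6 = 14 (even)

m_sum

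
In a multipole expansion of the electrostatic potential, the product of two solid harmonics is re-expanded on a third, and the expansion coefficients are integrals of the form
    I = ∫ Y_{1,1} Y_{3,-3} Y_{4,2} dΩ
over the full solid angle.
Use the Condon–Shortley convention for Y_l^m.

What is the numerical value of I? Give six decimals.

0.061558

Rules hold: Σm=0, L=8 even, 2≤4≤4.
N = 3·7·9 = 189
Δ = 0!·2!·6!/9! = 1/252
Racah Σ t=0..0: t=0:+1/36 = 1/36
⇒ 3j(1 3 4; 0 0 0)² = 4/63, sgn +1
Racah Σ t=0..0: t=0:+1/1440 = 1/1440
⇒ 3j(1 3 4; 1 -3 2)² = 1/252, sgn +1
4πI² = N·(3j₀)²·(3jₘ)² = 1/21
I = +1·√(0.047619/4π) = 0.06155813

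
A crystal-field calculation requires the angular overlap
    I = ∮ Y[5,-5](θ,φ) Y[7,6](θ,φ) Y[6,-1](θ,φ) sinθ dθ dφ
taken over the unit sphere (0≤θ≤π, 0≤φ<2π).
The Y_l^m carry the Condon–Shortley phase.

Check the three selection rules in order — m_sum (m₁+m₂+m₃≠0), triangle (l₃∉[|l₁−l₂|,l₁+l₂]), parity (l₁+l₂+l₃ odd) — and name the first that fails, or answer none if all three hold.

Σmᵢ = 0  ✓
l₃∈[|l₁−l₂|,l₁+l₂]=[2,12], have l₃=6  ✓
Σlᵢ = 18 ⇒ even  ✓

none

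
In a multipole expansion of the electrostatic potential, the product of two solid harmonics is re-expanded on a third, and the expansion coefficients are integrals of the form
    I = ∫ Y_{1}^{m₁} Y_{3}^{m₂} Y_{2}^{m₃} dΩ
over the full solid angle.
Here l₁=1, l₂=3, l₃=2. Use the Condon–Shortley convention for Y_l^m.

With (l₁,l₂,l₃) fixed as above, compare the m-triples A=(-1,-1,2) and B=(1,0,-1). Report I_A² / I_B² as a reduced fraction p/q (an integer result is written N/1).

1/3

Same 1,3,2: normalisation and zero-m 3j drop out of the ratio.
A: Δ: 2! 0! 4! / 7! → 1/105; sum: t=2:+1/48 = 1/48; 3j²(1 3 2; -1 -1 2) = Δ·Π!·Σ² = 1/105  (sign +1)
B: Δ: 2! 0! 4! / 7! → 1/105; sum: t=0:+1/12 = 1/12; 3j²(1 3 2; 1 0 -1) = Δ·Π!·Σ² = 1/35  (sign -1)
I_A²/I_B² = (1/105)/(1/35) = 1/3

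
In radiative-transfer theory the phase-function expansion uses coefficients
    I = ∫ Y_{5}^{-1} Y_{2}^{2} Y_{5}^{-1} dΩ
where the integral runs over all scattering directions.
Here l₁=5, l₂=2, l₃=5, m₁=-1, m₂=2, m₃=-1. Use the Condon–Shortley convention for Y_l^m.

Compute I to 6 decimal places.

0.198089

Rules hold: Σm=0, L=12 even, 3≤5≤7.
N = 11·5·11 = 605
Δ = 2!·8!·2!/13! = 1/38610
Racah Σ t=0..2: t=0:+1/2880 t=1:−1/576 t=2:+1/2880 = -1/960
⇒ 3j(5 2 5; 0 0 0)² = 10/429, sgn +1
Racah Σ t=2..2: t=2:+1/2304 = 1/2304
⇒ 3j(5 2 5; -1 2 -1)² = 5/143, sgn +1
4πI² = N·(3j₀)²·(3jₘ)² = 250/507
I = +1·√(0.493097/4π) = 0.19808933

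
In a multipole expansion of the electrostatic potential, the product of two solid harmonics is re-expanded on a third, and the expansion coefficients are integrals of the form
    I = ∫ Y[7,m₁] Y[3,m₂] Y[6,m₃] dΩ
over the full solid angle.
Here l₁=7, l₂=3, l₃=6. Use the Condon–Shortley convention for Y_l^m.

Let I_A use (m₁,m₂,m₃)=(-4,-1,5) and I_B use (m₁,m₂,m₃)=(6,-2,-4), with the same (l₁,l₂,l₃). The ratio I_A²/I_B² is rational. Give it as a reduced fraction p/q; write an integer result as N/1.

143/160

l's match ⇒ only the (l;m) 3-j factors differ between A and B.
A: triangle coeff Δ(7,3,6) = 1/2042040; Σ_t [1,2]: t=1:−1/21772800 t=2:+1/2903040 = 13/43545600; (3j)²=143/7140 [(7 3 6; -4 -1 5)], sign=-1
B: triangle coeff Δ(7,3,6) = 1/2042040; Σ_t [0,1]: t=0:+1/8709120 t=1:−1/43545600 = 1/10886400; (3j)²=8/357 [(7 3 6; 6 -2 -4)], sign=+1
I_A²/I_B² = (143/7140)/(8/357) = 143/160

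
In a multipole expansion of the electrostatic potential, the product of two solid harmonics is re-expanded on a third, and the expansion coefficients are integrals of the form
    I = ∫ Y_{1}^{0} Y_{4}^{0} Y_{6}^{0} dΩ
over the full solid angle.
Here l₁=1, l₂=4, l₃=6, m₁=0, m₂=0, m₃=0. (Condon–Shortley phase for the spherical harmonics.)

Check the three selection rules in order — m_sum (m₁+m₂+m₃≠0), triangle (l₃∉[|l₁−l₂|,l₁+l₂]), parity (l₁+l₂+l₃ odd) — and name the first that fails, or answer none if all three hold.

Σmᵢ = 0  ✓
l₃∈[|l₁−l₂|,l₁+l₂]=[3,5], have l₃=6  ✗
Σlᵢ = 11 ⇒ odd

triangle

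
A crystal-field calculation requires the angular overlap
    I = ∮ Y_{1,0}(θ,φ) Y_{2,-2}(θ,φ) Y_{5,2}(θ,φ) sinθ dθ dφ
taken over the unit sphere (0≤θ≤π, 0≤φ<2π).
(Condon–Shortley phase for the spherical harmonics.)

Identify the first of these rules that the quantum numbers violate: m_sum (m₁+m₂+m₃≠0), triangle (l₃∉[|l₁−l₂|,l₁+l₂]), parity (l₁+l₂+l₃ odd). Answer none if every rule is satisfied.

m₁+m₂+m₃ = 0 − 2 + 2 = 0  ✓
triangle: |1−2|=1 ≤ l₃=5 ≤ 1+2=3  ✗
parity: l₁+l₂+l₃ = 8 is even

triangle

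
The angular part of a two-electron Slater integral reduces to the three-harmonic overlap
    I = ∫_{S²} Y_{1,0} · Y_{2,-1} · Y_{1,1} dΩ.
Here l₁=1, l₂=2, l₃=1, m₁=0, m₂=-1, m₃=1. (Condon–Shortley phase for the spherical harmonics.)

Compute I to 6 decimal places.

-0.218510

m-sum 0 ✓  L=4 even ✓  1≤1≤3 ✓
Π(2lᵢ+1) = 3×5×3 = 45
triangle coeff Δ(1,2,1) = 1/30
Σ_t [1,1]: t=1:−1/1 = -1/1
(3j)²=2/15 [(1 2 1; 0 0 0)], sign=+1
Σ_t [1,1]: t=1:−1/2 = -1/2
(3j)²=1/10 [(1 2 1; 0 -1 1)], sign=-1
⇒ 4πI² = 3/5
I = (-1)√(3/5/(4π)) = -0.21850969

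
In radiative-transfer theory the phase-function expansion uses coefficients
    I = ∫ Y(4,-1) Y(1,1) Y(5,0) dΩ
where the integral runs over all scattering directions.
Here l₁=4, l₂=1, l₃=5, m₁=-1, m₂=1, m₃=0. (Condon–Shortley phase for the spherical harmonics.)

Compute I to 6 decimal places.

0.155288

Rules hold: Σm=0, L=10 even, 3≤5≤5.
N = 9·3·11 = 297
Δ = 0!·8!·2!/11! = 1/495
Racah Σ t=0..0: t=0:+1/576 = 1/576
⇒ 3j(4 1 5; 0 0 0)² = 5/99, sgn -1
Racah Σ t=0..0: t=0:+1/1440 = 1/1440
⇒ 3j(4 1 5; -1 1 0)² = 2/99, sgn -1
4πI² = N·(3j₀)²·(3jₘ)² = 10/33
I = +1·√(0.30303/4π) = 0.15528807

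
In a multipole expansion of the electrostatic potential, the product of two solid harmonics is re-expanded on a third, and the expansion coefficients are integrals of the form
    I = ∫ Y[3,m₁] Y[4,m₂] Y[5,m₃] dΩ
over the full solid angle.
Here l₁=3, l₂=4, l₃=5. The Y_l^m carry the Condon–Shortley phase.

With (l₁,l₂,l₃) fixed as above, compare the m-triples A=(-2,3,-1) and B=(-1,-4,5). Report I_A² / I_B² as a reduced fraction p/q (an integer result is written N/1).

121/168

l's match ⇒ only the (l;m) 3-j factors differ between A and B.
A: triangle coeff Δ(3,4,5) = 1/180180; Σ_t [1,2]: t=1:−1/17280 t=2:+1/1440 = 11/17280; (3j)²=11/468 [(3 4 5; -2 3 -1)], sign=+1
B: triangle coeff Δ(3,4,5) = 1/180180; Σ_t [0,0]: t=0:+1/34560 = 1/34560; (3j)²=14/429 [(3 4 5; -1 -4 5)], sign=+1
I_A²/I_B² = (11/468)/(14/429) = 121/168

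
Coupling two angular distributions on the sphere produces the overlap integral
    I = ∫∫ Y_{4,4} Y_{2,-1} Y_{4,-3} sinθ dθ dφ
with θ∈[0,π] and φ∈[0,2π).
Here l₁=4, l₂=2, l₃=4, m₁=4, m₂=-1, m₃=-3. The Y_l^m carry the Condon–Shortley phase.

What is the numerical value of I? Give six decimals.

0.198645

Checks pass: Σm=0; 10 even; l₃=4∈[2,6].
(2·4+1)(2·2+1)(2·4+1) = 405
Δ: 2! 6! 2! / 11! → 1/13860
sum: t=0:+1/192 t=1:−1/36 t=2:+1/192 = -5/288
3j²(4 2 4; 0 0 0) = Δ·Π!·Σ² = 20/693  (sign -1)
sum: t=0:+1/1440 = 1/1440
3j²(4 2 4; 4 -1 -3) = Δ·Π!·Σ² = 7/165  (sign -1)
combine: 4πI² = 405·20/693·7/165 = 60/121
take √, sign +1: I = 0.19864517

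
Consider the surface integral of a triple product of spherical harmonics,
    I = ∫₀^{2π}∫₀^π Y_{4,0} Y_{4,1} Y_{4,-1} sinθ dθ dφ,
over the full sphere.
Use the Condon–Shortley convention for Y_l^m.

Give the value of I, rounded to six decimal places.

m-sum 0 ✓  L=12 even ✓  0≤4≤8 ✓
Π(2lᵢ+1) = 9×9×9 = 729
triangle coeff Δ(4,4,4) = 1/450450
Σ_t [0,4]: t=0:+1/13824 t=1:−1/216 t=2:+1/64 t=3:−1/216 t=4:+1/13824 = 5/768
(3j)²=18/1001 [(4 4 4; 0 0 0)], sign=+1
Σ_t [1,4]: t=1:−1/864 t=2:+1/96 t=3:−1/144 t=4:+1/3456 = 1/384
(3j)²=9/2002 [(4 4 4; 0 1 -1)], sign=-1
⇒ 4πI² = 59049/1002001
I = (-1)√(59049/1002001/(4π)) = -0.06848055

-0.068481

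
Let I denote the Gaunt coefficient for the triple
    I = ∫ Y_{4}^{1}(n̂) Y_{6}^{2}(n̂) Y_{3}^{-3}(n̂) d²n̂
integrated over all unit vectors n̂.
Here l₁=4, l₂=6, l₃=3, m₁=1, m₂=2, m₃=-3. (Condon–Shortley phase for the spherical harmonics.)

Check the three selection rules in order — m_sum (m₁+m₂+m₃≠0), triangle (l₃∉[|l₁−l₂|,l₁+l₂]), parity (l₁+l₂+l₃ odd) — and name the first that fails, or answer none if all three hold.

Σmᵢ = 0  ✓
l₃∈[|l₁−l₂|,l₁+l₂]=[2,10], have l₃=3  ✓
Σlᵢ = 13 ⇒ odd  ✗

parity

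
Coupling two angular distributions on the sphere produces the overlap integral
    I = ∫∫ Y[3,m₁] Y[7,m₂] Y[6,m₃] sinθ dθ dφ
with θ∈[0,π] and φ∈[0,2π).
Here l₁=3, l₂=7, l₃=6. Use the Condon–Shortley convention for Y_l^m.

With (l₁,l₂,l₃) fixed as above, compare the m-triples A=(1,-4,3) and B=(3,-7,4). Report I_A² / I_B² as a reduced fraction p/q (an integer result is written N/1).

Shared (l₁,l₂,l₃)=(3,7,6): N and (l;000)² cancel in I_A²/I_B².
A: Δ = 4!·2!·10!/17! = 1/2042040; Racah Σ t=0..2: t=0:+1/1451520 t=1:−1/483840 t=2:+1/2903040 = -1/967680; ⇒ 3j(3 7 6; 1 -4 3)² = 81/6188, sgn +1
B: Δ = 4!·2!·10!/17! = 1/2042040; Racah Σ t=0..0: t=0:+1/174182400 = 1/174182400; ⇒ 3j(3 7 6; 3 -7 4)² = 1/136, sgn +1
I_A²/I_B² = (81/6188)/(1/136) = 162/91

162/91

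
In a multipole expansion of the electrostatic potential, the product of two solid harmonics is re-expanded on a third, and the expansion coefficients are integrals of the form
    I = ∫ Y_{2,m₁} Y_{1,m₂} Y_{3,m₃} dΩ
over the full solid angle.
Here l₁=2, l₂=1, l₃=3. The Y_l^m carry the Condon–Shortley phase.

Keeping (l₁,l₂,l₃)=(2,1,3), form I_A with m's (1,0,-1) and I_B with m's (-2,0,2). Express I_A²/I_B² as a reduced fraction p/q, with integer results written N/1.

l's match ⇒ only the (l;m) 3-j factors differ between A and B.
A: triangle coeff Δ(2,1,3) = 1/105; Σ_t [0,0]: t=0:+1/6 = 1/6; (3j)²=8/105 [(2 1 3; 1 0 -1)], sign=+1
B: triangle coeff Δ(2,1,3) = 1/105; Σ_t [0,0]: t=0:+1/24 = 1/24; (3j)²=1/21 [(2 1 3; -2 0 2)], sign=-1
I_A²/I_B² = (8/105)/(1/21) = 8/5

8/5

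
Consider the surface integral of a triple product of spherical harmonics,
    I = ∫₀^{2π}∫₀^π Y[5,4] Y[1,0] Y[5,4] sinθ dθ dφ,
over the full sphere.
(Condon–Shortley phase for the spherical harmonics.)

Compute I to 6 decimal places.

0.000000

m-sum = 4 + 0 + 4 = 8 ≠ 0 ⇒ I = 0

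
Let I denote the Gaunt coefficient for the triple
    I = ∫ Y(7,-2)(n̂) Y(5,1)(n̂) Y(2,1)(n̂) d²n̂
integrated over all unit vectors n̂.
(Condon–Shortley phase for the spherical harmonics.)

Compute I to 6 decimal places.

0.232242

Rules hold: Σm=0, L=14 even, 2≤2≤12.
N = 15·11·5 = 825
Δ = 10!·4!·0!/15! = 1/15015
Racah Σ t=5..5: t=5:−1/57600 = -1/57600
⇒ 3j(7 5 2; 0 0 0)² = 21/715, sgn -1
Racah Σ t=6..6: t=6:+1/103680 = 1/103680
⇒ 3j(7 5 2; -2 1 1)² = 4/143, sgn -1
4πI² = N·(3j₀)²·(3jₘ)² = 1260/1859
I = +1·√(0.677784/4π) = 0.23224194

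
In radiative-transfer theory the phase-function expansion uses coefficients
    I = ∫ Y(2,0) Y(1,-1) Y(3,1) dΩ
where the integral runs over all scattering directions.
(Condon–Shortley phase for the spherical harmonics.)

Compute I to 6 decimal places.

-0.202301

Rules hold: Σm=0, L=6 even, 1≤3≤3.
N = 5·3·7 = 105
Δ = 0!·4!·2!/7! = 1/105
Racah Σ t=0..0: t=0:+1/4 = 1/4
⇒ 3j(2 1 3; 0 0 0)² = 3/35, sgn -1
Racah Σ t=0..0: t=0:+1/8 = 1/8
⇒ 3j(2 1 3; 0 -1 1)² = 2/35, sgn +1
4πI² = N·(3j₀)²·(3jₘ)² = 18/35
I = -1·√(0.514286/4π) = -0.20230066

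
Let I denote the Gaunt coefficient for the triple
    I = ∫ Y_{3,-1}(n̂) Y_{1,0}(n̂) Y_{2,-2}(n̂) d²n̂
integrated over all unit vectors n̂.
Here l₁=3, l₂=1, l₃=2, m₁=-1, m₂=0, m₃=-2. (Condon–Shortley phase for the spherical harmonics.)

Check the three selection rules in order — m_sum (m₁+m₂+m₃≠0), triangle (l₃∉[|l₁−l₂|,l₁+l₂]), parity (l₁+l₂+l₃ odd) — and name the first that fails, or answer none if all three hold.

m_sum

m₁+m₂+m₃ = -1 + 0 − 2 = -3  ✗
triangle: |3−1|=2 ≤ l₃=2 ≤ 3+1=4
parity: l₁+l₂+l₃ = 6 is even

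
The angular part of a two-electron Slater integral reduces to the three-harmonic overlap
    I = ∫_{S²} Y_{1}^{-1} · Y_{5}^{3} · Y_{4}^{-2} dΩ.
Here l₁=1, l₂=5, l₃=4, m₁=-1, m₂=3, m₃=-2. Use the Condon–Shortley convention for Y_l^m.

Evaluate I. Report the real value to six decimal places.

Checks pass: Σm=0; 10 even; l₃=4∈[4,6].
(2·1+1)(2·5+1)(2·4+1) = 297
Δ: 2! 0! 8! / 11! → 1/495
sum: t=1:−1/576 = -1/576
3j²(1 5 4; 0 0 0) = Δ·Π!·Σ² = 5/99  (sign -1)
sum: t=2:+1/2880 = 1/2880
3j²(1 5 4; -1 3 -2) = Δ·Π!·Σ² = 28/495  (sign +1)
combine: 4πI² = 297·5/99·28/495 = 28/33
take √, sign -1: I = -0.25984664

-0.259847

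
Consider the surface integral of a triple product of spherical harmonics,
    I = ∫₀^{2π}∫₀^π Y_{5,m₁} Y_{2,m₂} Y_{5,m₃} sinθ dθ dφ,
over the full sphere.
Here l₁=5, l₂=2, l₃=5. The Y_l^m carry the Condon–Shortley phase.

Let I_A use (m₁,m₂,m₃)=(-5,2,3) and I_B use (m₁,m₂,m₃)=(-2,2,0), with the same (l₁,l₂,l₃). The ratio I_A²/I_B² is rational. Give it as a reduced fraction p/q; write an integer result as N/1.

3/14

Same 5,2,5: normalisation and zero-m 3j drop out of the ratio.
A: Δ: 2! 8! 2! / 13! → 1/38610; sum: t=2:+1/161280 = 1/161280; 3j²(5 2 5; -5 2 3) = Δ·Π!·Σ² = 1/143  (sign +1)
B: Δ: 2! 8! 2! / 13! → 1/38610; sum: t=2:+1/2880 = 1/2880; 3j²(5 2 5; -2 2 0) = Δ·Π!·Σ² = 14/429  (sign -1)
I_A²/I_B² = (1/143)/(14/429) = 3/14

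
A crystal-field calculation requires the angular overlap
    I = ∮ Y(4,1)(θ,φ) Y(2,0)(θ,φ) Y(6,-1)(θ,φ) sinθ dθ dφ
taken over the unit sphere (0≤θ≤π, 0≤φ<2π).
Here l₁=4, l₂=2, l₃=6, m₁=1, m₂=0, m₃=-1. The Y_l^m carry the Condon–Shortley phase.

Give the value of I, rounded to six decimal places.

Rules hold: Σm=0, L=12 even, 2≤6≤6.
N = 9·5·13 = 585
Δ = 0!·8!·4!/13! = 1/6435
Racah Σ t=0..0: t=0:+1/2304 = 1/2304
⇒ 3j(4 2 6; 0 0 0)² = 5/143, sgn +1
Racah Σ t=0..0: t=0:+1/2880 = 1/2880
⇒ 3j(4 2 6; 1 0 -1)² = 14/429, sgn -1
4πI² = N·(3j₀)²·(3jₘ)² = 1050/1573
I = -1·√(0.667514/4π) = -0.23047581

-0.230476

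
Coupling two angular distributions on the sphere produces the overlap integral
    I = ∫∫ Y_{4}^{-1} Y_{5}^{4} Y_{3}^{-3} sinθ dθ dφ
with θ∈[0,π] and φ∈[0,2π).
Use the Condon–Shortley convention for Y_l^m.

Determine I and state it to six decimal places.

Rules hold: Σm=0, L=12 even, 1≤3≤9.
N = 9·11·7 = 693
Δ = 6!·2!·4!/13! = 1/180180
Racah Σ t=2..4: t=2:+1/576 t=3:−1/144 t=4:+1/576 = -1/288
⇒ 3j(4 5 3; 0 0 0)² = 20/1001, sgn +1
Racah Σ t=5..5: t=5:−1/5760 = -1/5760
⇒ 3j(4 5 3; -1 4 -3)² = 9/286, sgn -1
4πI² = N·(3j₀)²·(3jₘ)² = 810/1859
I = -1·√(0.435718/4π) = -0.18620781

-0.186208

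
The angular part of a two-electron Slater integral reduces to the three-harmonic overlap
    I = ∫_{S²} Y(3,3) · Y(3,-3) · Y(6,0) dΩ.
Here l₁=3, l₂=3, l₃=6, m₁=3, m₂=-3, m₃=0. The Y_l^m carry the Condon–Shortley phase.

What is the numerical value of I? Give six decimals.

0.011854

m-sum 0 ✓  L=12 even ✓  0≤6≤6 ✓
Π(2lᵢ+1) = 7×7×13 = 637
triangle coeff Δ(3,3,6) = 1/12012
Σ_t [0,0]: t=0:+1/1296 = 1/1296
(3j)²=100/3003 [(3 3 6; 0 0 0)], sign=+1
Σ_t [0,0]: t=0:+1/518400 = 1/518400
(3j)²=1/12012 [(3 3 6; 3 -3 0)], sign=+1
⇒ 4πI² = 25/14157
I = (+1)√(25/14157/(4π)) = 0.01185440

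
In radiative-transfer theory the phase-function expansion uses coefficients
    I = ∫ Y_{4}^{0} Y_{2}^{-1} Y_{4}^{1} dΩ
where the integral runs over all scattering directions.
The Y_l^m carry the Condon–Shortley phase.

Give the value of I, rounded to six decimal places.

Checks pass: Σm=0; 10 even; l₃=4∈[2,6].
(2·4+1)(2·2+1)(2·4+1) = 405
Δ: 2! 6! 2! / 11! → 1/13860
sum: t=0:+1/192 t=1:−1/36 t=2:+1/192 = -5/288
3j²(4 2 4; 0 0 0) = Δ·Π!·Σ² = 20/693  (sign -1)
sum: t=0:+1/96 t=1:−1/72 = -1/288
3j²(4 2 4; 0 -1 1) = Δ·Π!·Σ² = 1/462  (sign +1)
combine: 4πI² = 405·20/693·1/462 = 150/5929
take √, sign -1: I = -0.04486937

-0.044869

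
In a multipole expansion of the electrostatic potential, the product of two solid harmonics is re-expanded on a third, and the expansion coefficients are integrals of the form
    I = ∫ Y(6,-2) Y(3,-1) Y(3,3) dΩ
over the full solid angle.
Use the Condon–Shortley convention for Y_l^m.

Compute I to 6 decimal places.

0.062728

m-sum 0 ✓  L=12 even ✓  3≤3≤9 ✓
Π(2lᵢ+1) = 13×7×7 = 637
triangle coeff Δ(6,3,3) = 1/12012
Σ_t [3,3]: t=3:−1/1296 = -1/1296
(3j)²=100/3003 [(6 3 3; 0 0 0)], sign=+1
Σ_t [2,2]: t=2:+1/34560 = 1/34560
(3j)²=1/429 [(6 3 3; -2 -1 3)], sign=+1
⇒ 4πI² = 700/14157
I = (+1)√(700/14157/(4π)) = 0.06272757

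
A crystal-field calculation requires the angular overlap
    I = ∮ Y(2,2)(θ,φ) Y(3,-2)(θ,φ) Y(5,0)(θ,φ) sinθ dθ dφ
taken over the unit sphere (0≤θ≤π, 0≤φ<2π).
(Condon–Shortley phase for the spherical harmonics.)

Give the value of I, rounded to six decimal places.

Rules hold: Σm=0, L=10 even, 1≤5≤5.
N = 5·7·11 = 385
Δ = 0!·4!·6!/11! = 1/2310
Racah Σ t=0..0: t=0:+1/144 = 1/144
⇒ 3j(2 3 5; 0 0 0)² = 10/231, sgn -1
Racah Σ t=0..0: t=0:+1/2880 = 1/2880
⇒ 3j(2 3 5; 2 -2 0)² = 1/462, sgn -1
4πI² = N·(3j₀)²·(3jₘ)² = 25/693
I = +1·√(0.036075/4π) = 0.05357948

0.053579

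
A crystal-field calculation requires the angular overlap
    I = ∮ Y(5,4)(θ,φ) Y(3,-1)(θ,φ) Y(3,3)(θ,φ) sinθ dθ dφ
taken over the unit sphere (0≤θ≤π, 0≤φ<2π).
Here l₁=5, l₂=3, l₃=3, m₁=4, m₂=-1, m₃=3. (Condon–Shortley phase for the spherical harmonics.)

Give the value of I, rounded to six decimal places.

Σmᵢ = 6 ≠ 0, so the φ-integral vanishes; I = 0

0.000000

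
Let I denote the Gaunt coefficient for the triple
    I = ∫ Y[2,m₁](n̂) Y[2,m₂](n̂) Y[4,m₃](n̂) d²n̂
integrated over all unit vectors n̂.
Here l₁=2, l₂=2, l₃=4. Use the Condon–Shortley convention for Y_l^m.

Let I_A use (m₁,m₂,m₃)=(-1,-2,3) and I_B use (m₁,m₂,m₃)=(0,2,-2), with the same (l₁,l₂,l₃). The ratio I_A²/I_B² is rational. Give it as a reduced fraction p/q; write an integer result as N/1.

7/3

Shared (l₁,l₂,l₃)=(2,2,4): N and (l;000)² cancel in I_A²/I_B².
A: Δ = 0!·4!·4!/9! = 1/630; Racah Σ t=0..0: t=0:+1/144 = 1/144; ⇒ 3j(2 2 4; -1 -2 3)² = 1/18, sgn -1
B: Δ = 0!·4!·4!/9! = 1/630; Racah Σ t=0..0: t=0:+1/96 = 1/96; ⇒ 3j(2 2 4; 0 2 -2)² = 1/42, sgn +1
I_A²/I_B² = (1/18)/(1/42) = 7/3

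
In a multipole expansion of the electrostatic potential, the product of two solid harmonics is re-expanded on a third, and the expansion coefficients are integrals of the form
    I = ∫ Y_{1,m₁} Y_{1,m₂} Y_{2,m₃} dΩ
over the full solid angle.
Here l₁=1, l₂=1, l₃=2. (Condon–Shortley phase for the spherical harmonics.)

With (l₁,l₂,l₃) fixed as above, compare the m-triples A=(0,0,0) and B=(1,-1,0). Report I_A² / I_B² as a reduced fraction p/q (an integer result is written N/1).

4/1

Same 1,1,2: normalisation and zero-m 3j drop out of the ratio.
A: Δ: 0! 2! 2! / 5! → 1/30; sum: t=0:+1/1 = 1/1; 3j²(1 1 2; 0 0 0) = Δ·Π!·Σ² = 2/15  (sign +1)
B: Δ: 0! 2! 2! / 5! → 1/30; sum: t=0:+1/4 = 1/4; 3j²(1 1 2; 1 -1 0) = Δ·Π!·Σ² = 1/30  (sign +1)
I_A²/I_B² = (2/15)/(1/30) = 4/1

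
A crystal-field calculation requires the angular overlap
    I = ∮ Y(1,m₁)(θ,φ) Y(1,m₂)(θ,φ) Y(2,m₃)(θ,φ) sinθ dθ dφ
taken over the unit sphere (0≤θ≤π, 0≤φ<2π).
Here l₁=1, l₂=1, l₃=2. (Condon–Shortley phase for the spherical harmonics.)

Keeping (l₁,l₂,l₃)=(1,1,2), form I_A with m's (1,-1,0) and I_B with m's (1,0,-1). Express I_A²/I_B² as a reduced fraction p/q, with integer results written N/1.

1/3

Shared (l₁,l₂,l₃)=(1,1,2): N and (l;000)² cancel in I_A²/I_B².
A: Δ = 0!·2!·2!/5! = 1/30; Racah Σ t=0..0: t=0:+1/4 = 1/4; ⇒ 3j(1 1 2; 1 -1 0)² = 1/30, sgn +1
B: Δ = 0!·2!·2!/5! = 1/30; Racah Σ t=0..0: t=0:+1/2 = 1/2; ⇒ 3j(1 1 2; 1 0 -1)² = 1/10, sgn -1
I_A²/I_B² = (1/30)/(1/10) = 1/3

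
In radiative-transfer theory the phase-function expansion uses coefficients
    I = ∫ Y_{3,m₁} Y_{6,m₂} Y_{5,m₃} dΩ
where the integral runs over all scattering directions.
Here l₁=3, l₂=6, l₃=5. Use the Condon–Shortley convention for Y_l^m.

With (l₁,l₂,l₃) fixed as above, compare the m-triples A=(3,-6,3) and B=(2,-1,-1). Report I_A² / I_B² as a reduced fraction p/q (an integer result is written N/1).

11/14

Shared (l₁,l₂,l₃)=(3,6,5): N and (l;000)² cancel in I_A²/I_B².
A: Δ = 4!·2!·8!/15! = 1/675675; Racah Σ t=0..0: t=0:+1/1935360 = 1/1935360; ⇒ 3j(3 6 5; 3 -6 3)² = 1/91, sgn +1
B: Δ = 4!·2!·8!/15! = 1/675675; Racah Σ t=0..1: t=0:+1/17280 t=1:−1/6912 = -1/11520; ⇒ 3j(3 6 5; 2 -1 -1)² = 2/143, sgn -1
I_A²/I_B² = (1/91)/(2/143) = 11/14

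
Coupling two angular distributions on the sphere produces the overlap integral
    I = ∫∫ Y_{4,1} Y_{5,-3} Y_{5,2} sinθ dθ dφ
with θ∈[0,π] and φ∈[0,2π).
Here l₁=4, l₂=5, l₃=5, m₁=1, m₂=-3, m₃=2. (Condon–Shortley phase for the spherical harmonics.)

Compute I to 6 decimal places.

-0.118854

Checks pass: Σm=0; 14 even; l₃=5∈[1,9].
(2·4+1)(2·5+1)(2·5+1) = 1089
Δ: 4! 4! 6! / 15! → 1/3153150
sum: t=0:+1/69120 t=1:−1/1728 t=2:+1/576 t=3:−1/1728 t=4:+1/69120 = 7/11520
3j²(4 5 5; 0 0 0) = Δ·Π!·Σ² = 2/143  (sign -1)
sum: t=0:+1/6912 t=1:−1/2880 t=2:+1/17280 = -1/6912
3j²(4 5 5; 1 -3 2) = Δ·Π!·Σ² = 5/429  (sign +1)
combine: 4πI² = 1089·2/143·5/429 = 30/169
take √, sign -1: I = -0.11885360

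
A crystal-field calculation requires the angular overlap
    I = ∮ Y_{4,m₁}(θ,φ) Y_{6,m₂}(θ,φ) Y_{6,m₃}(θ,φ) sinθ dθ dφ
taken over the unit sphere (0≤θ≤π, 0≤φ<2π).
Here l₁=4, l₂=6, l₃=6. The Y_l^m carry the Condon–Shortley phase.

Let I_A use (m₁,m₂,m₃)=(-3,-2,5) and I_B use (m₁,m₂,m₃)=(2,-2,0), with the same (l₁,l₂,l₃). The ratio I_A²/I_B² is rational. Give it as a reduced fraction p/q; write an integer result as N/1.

Same 4,6,6: normalisation and zero-m 3j drop out of the ratio.
A: Δ: 4! 4! 8! / 17! → 1/15315300; sum: t=3:−1/725760 t=4:+1/5806080 = -1/829440; 3j²(4 6 6; -3 -2 5) = Δ·Π!·Σ² = 49/2652  (sign +1)
B: Δ: 4! 4! 8! / 17! → 1/15315300; sum: t=0:+1/55296 t=1:−1/25920 t=2:+1/138240 = -11/829440; 3j²(4 6 6; 2 -2 0) = Δ·Π!·Σ² = 11/1326  (sign -1)
I_A²/I_B² = (49/2652)/(11/1326) = 49/22

49/22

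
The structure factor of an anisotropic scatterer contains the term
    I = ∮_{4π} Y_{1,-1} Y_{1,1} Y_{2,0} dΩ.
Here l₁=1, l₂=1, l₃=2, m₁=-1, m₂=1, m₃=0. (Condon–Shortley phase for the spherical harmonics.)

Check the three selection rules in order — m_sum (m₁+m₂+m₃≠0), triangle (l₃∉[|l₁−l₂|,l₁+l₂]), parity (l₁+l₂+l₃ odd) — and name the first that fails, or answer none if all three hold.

Σmᵢ = 0  ✓
l₃∈[|l₁−l₂|,l₁+l₂]=[0,2], have l₃=2  ✓
Σlᵢ = 4 ⇒ even  ✓

none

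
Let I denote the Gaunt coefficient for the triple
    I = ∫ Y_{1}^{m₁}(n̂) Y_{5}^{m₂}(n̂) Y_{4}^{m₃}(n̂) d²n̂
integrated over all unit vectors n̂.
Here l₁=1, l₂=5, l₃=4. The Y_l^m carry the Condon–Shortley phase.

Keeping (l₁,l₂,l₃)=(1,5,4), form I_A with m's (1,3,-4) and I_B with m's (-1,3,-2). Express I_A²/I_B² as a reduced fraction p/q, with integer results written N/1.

1/28

Shared (l₁,l₂,l₃)=(1,5,4): N and (l;000)² cancel in I_A²/I_B².
A: Δ = 2!·0!·8!/11! = 1/495; Racah Σ t=0..0: t=0:+1/80640 = 1/80640; ⇒ 3j(1 5 4; 1 3 -4)² = 1/495, sgn +1
B: Δ = 2!·0!·8!/11! = 1/495; Racah Σ t=2..2: t=2:+1/2880 = 1/2880; ⇒ 3j(1 5 4; -1 3 -2)² = 28/495, sgn +1
I_A²/I_B² = (1/495)/(28/495) = 1/28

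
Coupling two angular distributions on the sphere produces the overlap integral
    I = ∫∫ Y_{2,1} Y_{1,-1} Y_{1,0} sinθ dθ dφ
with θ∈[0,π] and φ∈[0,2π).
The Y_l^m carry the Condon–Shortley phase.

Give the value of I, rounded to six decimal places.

Checks pass: Σm=0; 4 even; l₃=1∈[1,3].
(2·2+1)(2·1+1)(2·1+1) = 45
Δ: 2! 2! 0! / 5! → 1/30
sum: t=1:−1/1 = -1/1
3j²(2 1 1; 0 0 0) = Δ·Π!·Σ² = 2/15  (sign +1)
sum: t=0:+1/2 = 1/2
3j²(2 1 1; 1 -1 0) = Δ·Π!·Σ² = 1/10  (sign -1)
combine: 4πI² = 45·2/15·1/10 = 3/5
take √, sign -1: I = -0.21850969

-0.218510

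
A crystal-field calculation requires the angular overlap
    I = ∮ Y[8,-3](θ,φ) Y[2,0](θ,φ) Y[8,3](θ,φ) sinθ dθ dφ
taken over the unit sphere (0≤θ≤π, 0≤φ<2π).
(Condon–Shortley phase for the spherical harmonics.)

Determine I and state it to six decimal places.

Rules hold: Σm=0, L=18 even, 6≤8≤10.
N = 17·5·17 = 1445
Δ = 2!·14!·2!/19! = 1/348840
Racah Σ t=0..2: t=0:+1/116121600 t=1:−1/25401600 t=2:+1/116121600 = -1/45158400
⇒ 3j(8 2 8; 0 0 0)² = 24/1615, sgn -1
Racah Σ t=0..2: t=0:+1/958003200 t=1:−1/87091200 t=2:+1/174182400 = -1/212889600
⇒ 3j(8 2 8; -3 0 3)² = 15/2584, sgn +1
4πI² = N·(3j₀)²·(3jₘ)² = 45/361
I = -1·√(0.124654/4π) = -0.09959734

-0.099597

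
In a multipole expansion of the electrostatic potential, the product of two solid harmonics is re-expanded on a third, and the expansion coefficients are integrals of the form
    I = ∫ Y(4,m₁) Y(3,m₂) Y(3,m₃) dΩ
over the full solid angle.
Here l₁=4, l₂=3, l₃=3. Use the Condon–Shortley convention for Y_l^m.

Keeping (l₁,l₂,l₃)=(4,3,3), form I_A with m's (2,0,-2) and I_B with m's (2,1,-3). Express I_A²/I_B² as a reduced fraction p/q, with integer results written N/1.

Shared (l₁,l₂,l₃)=(4,3,3): N and (l;000)² cancel in I_A²/I_B².
A: Δ = 4!·4!·2!/11! = 1/34650; Racah Σ t=1..2: t=1:−1/72 t=2:+1/96 = -1/288; ⇒ 3j(4 3 3; 2 0 -2)² = 1/462, sgn +1
B: Δ = 4!·4!·2!/11! = 1/34650; Racah Σ t=2..2: t=2:+1/192 = 1/192; ⇒ 3j(4 3 3; 2 1 -3)² = 3/77, sgn +1
I_A²/I_B² = (1/462)/(3/77) = 1/18

1/18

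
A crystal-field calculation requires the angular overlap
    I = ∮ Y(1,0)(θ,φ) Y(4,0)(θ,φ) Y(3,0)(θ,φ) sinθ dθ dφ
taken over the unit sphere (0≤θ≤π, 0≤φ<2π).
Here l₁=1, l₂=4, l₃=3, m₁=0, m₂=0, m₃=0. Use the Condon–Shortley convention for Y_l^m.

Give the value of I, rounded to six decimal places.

Rules hold: Σm=0, L=8 even, 3≤3≤5.
N = 3·9·7 = 189
Δ = 2!·0!·6!/9! = 1/252
Racah Σ t=1..1: t=1:−1/36 = -1/36
⇒ 3j(1 4 3; 0 0 0)² = 4/63, sgn +1
(m-triple is (0,0,0) — same symbol as above.)
4πI² = N·(3j₀)²·(3jₘ)² = 16/21
I = +1·√(0.761905/4π) = 0.24623252

0.246233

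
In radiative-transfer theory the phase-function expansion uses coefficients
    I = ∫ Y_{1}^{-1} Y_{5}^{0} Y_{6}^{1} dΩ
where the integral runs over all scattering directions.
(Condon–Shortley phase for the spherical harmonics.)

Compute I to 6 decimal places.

-0.187239

m-sum 0 ✓  L=12 even ✓  4≤6≤6 ✓
Π(2lᵢ+1) = 3×11×13 = 429
triangle coeff Δ(1,5,6) = 1/858
Σ_t [0,0]: t=0:+1/14400 = 1/14400
(3j)²=6/143 [(1 5 6; 0 0 0)], sign=+1
Σ_t [0,0]: t=0:+1/28800 = 1/28800
(3j)²=7/286 [(1 5 6; -1 0 1)], sign=-1
⇒ 4πI² = 63/143
I = (-1)√(63/143/(4π)) = -0.18723944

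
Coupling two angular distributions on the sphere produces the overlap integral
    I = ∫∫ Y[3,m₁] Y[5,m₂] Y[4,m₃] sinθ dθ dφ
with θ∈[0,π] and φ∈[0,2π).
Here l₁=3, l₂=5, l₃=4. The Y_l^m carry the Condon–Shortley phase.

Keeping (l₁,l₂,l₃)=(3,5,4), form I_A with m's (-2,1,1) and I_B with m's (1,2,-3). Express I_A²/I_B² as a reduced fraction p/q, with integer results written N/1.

3125/4802

Same 3,5,4: normalisation and zero-m 3j drop out of the ratio.
A: Δ: 4! 2! 6! / 13! → 1/180180; sum: t=3:−1/432 t=4:+1/1152 = -5/3456; 3j²(3 5 4; -2 1 1) = Δ·Π!·Σ² = 625/36036  (sign +1)
B: Δ: 4! 2! 6! / 13! → 1/180180; sum: t=1:−1/4320 t=2:+1/960 = 7/8640; 3j²(3 5 4; 1 2 -3) = Δ·Π!·Σ² = 343/12870  (sign -1)
I_A²/I_B² = (625/36036)/(343/12870) = 3125/4802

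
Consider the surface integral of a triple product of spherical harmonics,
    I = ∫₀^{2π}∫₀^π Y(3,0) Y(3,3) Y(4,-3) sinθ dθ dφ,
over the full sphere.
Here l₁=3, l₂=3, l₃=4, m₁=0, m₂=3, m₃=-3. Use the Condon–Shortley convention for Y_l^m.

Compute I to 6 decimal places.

0.203551

Checks pass: Σm=0; 10 even; l₃=4∈[0,6].
(2·3+1)(2·3+1)(2·4+1) = 441
Δ: 2! 4! 4! / 11! → 1/34650
sum: t=0:+1/72 t=1:−1/16 t=2:+1/72 = -5/144
3j²(3 3 4; 0 0 0) = Δ·Π!·Σ² = 2/77  (sign -1)
sum: t=2:+1/288 = 1/288
3j²(3 3 4; 0 3 -3) = Δ·Π!·Σ² = 1/22  (sign -1)
combine: 4πI² = 441·2/77·1/22 = 63/121
take √, sign +1: I = 0.20355073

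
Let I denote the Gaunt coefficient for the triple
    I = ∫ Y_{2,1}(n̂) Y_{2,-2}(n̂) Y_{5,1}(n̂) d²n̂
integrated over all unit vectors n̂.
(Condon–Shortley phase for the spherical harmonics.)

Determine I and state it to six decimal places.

0.000000

l₃=5 ∉ [0,4] — triangle fails ⇒ I = 0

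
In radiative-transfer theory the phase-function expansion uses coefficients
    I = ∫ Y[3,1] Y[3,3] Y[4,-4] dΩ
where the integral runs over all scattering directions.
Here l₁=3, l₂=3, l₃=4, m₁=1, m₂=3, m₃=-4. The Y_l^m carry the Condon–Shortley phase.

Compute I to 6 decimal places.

Checks pass: Σm=0; 10 even; l₃=4∈[0,6].
(2·3+1)(2·3+1)(2·4+1) = 441
Δ: 2! 4! 4! / 11! → 1/34650
sum: t=0:+1/72 t=1:−1/16 t=2:+1/72 = -5/144
3j²(3 3 4; 0 0 0) = Δ·Π!·Σ² = 2/77  (sign -1)
sum: t=2:+1/1152 = 1/1152
3j²(3 3 4; 1 3 -4) = Δ·Π!·Σ² = 1/33  (sign +1)
combine: 4πI² = 441·2/77·1/33 = 42/121
take √, sign -1: I = -0.16619847

-0.166198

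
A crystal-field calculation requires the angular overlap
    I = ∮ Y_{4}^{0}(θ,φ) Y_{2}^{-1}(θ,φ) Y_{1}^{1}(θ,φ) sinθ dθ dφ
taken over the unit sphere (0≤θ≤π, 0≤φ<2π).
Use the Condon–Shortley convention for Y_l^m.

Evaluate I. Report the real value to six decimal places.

0.000000

|4−2|≤1≤4+2 violated ⇒ I = 0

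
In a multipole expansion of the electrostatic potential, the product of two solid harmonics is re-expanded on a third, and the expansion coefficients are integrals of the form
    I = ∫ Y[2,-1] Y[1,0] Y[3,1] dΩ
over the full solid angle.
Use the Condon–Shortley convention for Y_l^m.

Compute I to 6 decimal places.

Rules hold: Σm=0, L=6 even, 1≤3≤3.
N = 5·3·7 = 105
Δ = 0!·4!·2!/7! = 1/105
Racah Σ t=0..0: t=0:+1/4 = 1/4
⇒ 3j(2 1 3; 0 0 0)² = 3/35, sgn -1
Racah Σ t=0..0: t=0:+1/6 = 1/6
⇒ 3j(2 1 3; -1 0 1)² = 8/105, sgn +1
4πI² = N·(3j₀)²·(3jₘ)² = 24/35
I = -1·√(0.685714/4π) = -0.23359668

-0.233597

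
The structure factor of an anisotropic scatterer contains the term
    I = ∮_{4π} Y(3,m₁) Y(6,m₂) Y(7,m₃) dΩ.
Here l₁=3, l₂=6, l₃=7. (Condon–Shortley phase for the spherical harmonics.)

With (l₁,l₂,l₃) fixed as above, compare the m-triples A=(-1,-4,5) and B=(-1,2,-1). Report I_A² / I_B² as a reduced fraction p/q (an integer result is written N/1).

Same 3,6,7: normalisation and zero-m 3j drop out of the ratio.
A: Δ: 2! 4! 10! / 17! → 1/2042040; sum: t=0:+1/3870720 t=1:−1/2177280 t=2:+1/29030400 = -29/174182400; 3j²(3 6 7; -1 -4 5) = Δ·Π!·Σ² = 841/185640  (sign -1)
B: Δ: 2! 4! 10! / 17! → 1/2042040; sum: t=0:+1/3870720 t=1:−1/181440 t=2:+1/138240 = 23/11612160; 3j²(3 6 7; -1 2 -1) = Δ·Π!·Σ² = 529/204204  (sign +1)
I_A²/I_B² = (841/185640)/(529/204204) = 9251/5290

9251/5290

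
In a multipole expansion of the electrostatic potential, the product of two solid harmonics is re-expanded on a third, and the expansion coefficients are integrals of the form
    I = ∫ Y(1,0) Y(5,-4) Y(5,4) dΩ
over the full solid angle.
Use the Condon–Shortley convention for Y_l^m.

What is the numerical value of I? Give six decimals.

Σlᵢ=11 odd — θ-integrand is odd under cosθ→−cosθ; I=0

0.000000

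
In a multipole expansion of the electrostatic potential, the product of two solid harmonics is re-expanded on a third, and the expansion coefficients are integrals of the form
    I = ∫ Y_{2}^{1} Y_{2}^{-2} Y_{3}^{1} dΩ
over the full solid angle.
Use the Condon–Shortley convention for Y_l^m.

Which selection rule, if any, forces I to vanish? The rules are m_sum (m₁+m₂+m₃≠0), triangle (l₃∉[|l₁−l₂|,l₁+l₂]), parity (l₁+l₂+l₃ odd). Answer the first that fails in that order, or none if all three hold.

m₁+m₂+m₃ = 1 − 2 + 1 = 0  ✓
triangle: |2−2|=0 ≤ l₃=3 ≤ 2+2=4  ✓
parity: l₁+l₂+l₃ = 7 is odd  ✗

parity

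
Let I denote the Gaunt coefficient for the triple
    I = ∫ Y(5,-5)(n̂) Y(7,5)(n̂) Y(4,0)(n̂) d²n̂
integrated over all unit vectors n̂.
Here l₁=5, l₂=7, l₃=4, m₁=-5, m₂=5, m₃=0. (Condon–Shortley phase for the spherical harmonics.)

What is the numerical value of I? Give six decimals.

m-sum 0 ✓  L=16 even ✓  2≤4≤12 ✓
Π(2lᵢ+1) = 11×15×9 = 1485
triangle coeff Δ(5,7,4) = 1/6126120
Σ_t [3,5]: t=3:−1/69120 t=4:+1/20736 t=5:−1/69120 = 1/51840
(3j)²=280/21879 [(5 7 4; 0 0 0)], sign=+1
Σ_t [8,8]: t=8:+1/3870720 = 1/3870720
(3j)²=135/6188 [(5 7 4; -5 5 0)], sign=+1
⇒ 4πI² = 20250/48841
I = (+1)√(20250/48841/(4π)) = 0.18164160

0.181642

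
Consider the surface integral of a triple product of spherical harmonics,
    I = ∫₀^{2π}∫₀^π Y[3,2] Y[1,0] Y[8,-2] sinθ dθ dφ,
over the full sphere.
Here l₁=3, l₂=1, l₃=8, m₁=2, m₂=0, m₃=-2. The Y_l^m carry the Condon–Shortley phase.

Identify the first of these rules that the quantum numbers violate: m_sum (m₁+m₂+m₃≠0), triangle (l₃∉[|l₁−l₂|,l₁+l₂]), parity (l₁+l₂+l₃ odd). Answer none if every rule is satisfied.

triangle

azimuthal sum: 2 + 0 − 2 = 0  ✓
2 ≤ 8 ≤ 4 (triangle on l)  ✗
L = 3 + 1 + 8 = 12 (even)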